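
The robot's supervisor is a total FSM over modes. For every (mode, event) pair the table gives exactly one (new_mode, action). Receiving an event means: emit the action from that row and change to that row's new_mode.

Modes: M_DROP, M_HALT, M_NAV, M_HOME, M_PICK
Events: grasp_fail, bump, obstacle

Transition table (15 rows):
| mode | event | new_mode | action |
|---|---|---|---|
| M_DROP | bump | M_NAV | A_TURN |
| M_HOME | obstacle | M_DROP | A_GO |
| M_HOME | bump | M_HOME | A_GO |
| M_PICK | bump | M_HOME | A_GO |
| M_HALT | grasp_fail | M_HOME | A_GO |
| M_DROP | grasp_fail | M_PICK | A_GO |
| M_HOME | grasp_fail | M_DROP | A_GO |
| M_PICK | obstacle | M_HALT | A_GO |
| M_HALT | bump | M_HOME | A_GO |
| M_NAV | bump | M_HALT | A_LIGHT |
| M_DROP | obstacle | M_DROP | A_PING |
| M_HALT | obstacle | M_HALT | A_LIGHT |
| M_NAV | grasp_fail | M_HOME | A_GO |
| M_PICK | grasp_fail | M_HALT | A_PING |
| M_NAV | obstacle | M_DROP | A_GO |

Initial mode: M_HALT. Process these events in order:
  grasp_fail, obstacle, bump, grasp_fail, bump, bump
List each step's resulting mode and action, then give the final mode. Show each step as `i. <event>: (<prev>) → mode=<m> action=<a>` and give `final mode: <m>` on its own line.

final mode: M_HOME

1. grasp_fail: (M_HALT) → mode=M_HOME action=A_GO
2. obstacle: (M_HOME) → mode=M_DROP action=A_GO
3. bump: (M_DROP) → mode=M_NAV action=A_TURN
4. grasp_fail: (M_NAV) → mode=M_HOME action=A_GO
5. bump: (M_HOME) → mode=M_HOME action=A_GO
6. bump: (M_HOME) → mode=M_HOME action=A_GO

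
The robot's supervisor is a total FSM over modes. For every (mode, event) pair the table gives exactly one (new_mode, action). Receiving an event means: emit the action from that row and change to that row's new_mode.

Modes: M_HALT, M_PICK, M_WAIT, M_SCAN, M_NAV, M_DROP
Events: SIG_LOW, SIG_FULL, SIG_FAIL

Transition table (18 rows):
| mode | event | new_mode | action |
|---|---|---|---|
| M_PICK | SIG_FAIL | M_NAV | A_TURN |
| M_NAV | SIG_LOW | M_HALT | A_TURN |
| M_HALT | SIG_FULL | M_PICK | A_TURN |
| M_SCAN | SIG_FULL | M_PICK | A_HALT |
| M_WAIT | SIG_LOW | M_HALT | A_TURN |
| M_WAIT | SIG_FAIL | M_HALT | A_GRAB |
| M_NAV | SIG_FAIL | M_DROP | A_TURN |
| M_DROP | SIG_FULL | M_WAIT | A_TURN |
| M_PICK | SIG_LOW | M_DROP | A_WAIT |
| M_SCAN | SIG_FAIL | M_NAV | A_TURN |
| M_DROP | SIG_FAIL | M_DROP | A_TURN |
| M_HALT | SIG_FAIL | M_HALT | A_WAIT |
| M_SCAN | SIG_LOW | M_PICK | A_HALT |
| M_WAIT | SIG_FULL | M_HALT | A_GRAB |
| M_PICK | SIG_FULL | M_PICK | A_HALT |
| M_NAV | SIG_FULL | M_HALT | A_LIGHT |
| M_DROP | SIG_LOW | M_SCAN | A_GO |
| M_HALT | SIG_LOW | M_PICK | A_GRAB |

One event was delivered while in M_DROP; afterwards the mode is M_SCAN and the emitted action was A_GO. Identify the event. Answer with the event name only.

SIG_LOW

try SIG_LOW: (M_DROP, SIG_LOW) → (M_SCAN, A_GO)  ← matches
try SIG_FULL: (M_DROP, SIG_FULL) → (M_WAIT, A_TURN)
try SIG_FAIL: (M_DROP, SIG_FAIL) → (M_DROP, A_TURN)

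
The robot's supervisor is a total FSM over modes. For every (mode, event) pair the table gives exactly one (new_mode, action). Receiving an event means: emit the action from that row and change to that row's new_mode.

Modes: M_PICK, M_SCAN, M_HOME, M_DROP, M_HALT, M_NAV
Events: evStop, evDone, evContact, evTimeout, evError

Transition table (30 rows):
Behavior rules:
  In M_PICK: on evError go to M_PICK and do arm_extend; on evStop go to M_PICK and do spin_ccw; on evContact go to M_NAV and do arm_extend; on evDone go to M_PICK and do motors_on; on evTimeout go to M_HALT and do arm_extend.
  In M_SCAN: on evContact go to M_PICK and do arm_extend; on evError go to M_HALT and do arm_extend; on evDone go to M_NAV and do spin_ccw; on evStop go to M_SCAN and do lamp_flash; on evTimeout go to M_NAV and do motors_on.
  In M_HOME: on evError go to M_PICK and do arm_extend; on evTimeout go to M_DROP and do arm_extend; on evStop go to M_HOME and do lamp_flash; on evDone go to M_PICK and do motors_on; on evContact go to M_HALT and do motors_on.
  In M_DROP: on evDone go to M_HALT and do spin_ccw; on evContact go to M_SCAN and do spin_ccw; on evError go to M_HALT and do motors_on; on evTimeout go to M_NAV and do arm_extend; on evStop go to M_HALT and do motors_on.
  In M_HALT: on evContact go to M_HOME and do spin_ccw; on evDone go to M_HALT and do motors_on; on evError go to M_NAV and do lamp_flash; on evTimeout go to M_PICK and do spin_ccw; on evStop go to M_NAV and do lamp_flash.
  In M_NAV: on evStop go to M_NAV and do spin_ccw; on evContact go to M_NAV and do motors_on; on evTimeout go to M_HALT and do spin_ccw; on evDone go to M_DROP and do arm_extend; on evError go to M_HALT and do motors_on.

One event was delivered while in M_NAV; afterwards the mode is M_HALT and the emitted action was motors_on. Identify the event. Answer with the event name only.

try evStop: (M_NAV, evStop) → (M_NAV, spin_ccw)
try evDone: (M_NAV, evDone) → (M_DROP, arm_extend)
try evContact: (M_NAV, evContact) → (M_NAV, motors_on)
try evTimeout: (M_NAV, evTimeout) → (M_HALT, spin_ccw)
try evError: (M_NAV, evError) → (M_HALT, motors_on)  ← matches

evError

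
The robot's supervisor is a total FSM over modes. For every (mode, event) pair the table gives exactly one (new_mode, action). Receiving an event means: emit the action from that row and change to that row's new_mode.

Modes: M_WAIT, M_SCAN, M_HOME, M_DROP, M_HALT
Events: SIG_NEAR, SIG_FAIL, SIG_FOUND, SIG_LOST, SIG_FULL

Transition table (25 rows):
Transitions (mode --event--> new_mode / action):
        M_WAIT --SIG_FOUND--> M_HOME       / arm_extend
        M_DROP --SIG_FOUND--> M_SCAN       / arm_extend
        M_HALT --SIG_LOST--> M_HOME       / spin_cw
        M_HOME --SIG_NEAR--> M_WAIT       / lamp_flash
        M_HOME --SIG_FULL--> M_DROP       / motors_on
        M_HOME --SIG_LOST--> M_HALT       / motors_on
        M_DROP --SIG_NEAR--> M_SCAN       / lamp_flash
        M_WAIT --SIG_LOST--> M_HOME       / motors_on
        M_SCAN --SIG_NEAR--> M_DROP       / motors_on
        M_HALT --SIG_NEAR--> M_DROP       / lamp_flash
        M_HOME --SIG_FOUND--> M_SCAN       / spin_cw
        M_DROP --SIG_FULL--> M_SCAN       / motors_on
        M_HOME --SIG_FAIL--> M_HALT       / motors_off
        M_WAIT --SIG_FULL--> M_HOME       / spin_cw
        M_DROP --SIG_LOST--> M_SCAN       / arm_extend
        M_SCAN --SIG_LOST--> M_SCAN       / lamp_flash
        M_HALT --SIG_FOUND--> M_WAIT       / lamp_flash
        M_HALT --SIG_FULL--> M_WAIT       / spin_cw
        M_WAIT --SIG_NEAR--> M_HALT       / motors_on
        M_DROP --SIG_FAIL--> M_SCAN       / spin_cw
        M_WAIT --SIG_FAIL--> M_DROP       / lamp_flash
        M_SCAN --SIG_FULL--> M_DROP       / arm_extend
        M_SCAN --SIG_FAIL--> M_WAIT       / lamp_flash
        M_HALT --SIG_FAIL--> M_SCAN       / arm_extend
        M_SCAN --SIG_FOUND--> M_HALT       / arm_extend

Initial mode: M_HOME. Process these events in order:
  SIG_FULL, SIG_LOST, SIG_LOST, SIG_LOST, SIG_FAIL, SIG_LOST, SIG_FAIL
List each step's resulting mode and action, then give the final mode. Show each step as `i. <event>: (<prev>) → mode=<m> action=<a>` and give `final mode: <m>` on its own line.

final mode: M_HALT

1. SIG_FULL: (M_HOME) → mode=M_DROP action=motors_on
2. SIG_LOST: (M_DROP) → mode=M_SCAN action=arm_extend
3. SIG_LOST: (M_SCAN) → mode=M_SCAN action=lamp_flash
4. SIG_LOST: (M_SCAN) → mode=M_SCAN action=lamp_flash
5. SIG_FAIL: (M_SCAN) → mode=M_WAIT action=lamp_flash
6. SIG_LOST: (M_WAIT) → mode=M_HOME action=motors_on
7. SIG_FAIL: (M_HOME) → mode=M_HALT action=motors_off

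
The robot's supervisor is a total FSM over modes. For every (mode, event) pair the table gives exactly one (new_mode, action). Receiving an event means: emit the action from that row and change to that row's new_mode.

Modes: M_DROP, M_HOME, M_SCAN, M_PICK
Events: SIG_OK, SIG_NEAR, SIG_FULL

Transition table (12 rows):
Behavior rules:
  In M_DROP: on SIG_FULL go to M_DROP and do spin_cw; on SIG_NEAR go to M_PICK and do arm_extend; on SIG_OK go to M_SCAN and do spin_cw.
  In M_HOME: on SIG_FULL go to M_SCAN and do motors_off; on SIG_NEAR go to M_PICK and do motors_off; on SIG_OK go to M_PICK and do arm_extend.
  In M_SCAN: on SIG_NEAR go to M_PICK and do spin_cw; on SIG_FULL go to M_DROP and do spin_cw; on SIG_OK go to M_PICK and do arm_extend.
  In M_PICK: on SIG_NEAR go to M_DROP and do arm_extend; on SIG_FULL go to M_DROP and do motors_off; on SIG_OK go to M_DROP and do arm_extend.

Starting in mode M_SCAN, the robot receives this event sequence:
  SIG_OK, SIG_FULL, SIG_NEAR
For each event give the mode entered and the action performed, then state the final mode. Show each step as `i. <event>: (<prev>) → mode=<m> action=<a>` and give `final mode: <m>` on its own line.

final mode: M_PICK

1. SIG_OK: (M_SCAN) → mode=M_PICK action=arm_extend
2. SIG_FULL: (M_PICK) → mode=M_DROP action=motors_off
3. SIG_NEAR: (M_DROP) → mode=M_PICK action=arm_extend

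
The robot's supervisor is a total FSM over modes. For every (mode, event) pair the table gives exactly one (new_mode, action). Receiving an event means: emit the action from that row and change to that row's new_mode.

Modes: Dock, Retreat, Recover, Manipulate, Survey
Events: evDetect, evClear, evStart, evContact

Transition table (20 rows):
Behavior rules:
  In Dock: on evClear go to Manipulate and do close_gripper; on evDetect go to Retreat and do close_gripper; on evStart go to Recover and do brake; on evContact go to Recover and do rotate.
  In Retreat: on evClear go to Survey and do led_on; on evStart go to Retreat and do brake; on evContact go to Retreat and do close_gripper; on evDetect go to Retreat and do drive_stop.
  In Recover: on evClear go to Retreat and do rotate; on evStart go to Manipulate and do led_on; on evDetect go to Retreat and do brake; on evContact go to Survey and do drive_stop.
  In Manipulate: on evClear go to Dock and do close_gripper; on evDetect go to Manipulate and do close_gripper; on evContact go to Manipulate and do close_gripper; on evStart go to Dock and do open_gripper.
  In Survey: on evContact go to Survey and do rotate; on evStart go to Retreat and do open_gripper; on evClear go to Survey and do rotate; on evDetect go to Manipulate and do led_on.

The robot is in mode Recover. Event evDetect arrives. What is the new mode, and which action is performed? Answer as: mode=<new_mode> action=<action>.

mode=Retreat action=brake

current mode = Recover; filter table to that mode:
  (Recover, evClear) → (Retreat, rotate)
  (Recover, evStart) → (Manipulate, led_on)
  (Recover, evDetect) → (Retreat, brake)  ← event matches
  (Recover, evContact) → (Survey, drive_stop)
event = evDetect selects (Retreat, brake)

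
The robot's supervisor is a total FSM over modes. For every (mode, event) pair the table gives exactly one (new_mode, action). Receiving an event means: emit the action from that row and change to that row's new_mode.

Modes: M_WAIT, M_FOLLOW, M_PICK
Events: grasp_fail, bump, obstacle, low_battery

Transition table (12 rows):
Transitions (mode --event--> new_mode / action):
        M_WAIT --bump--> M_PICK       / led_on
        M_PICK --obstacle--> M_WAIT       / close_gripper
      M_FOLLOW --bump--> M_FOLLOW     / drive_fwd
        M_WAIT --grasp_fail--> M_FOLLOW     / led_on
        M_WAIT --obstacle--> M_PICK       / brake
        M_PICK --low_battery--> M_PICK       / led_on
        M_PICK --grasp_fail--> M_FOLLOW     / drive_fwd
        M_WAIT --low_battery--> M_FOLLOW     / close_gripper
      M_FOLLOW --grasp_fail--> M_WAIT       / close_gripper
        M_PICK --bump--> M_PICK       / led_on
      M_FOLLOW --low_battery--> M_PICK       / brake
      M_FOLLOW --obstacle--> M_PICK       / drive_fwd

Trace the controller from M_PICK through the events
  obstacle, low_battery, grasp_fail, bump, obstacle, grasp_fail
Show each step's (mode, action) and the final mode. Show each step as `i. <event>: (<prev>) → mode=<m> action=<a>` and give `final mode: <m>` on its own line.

final mode: M_FOLLOW

1. obstacle: (M_PICK) → mode=M_WAIT action=close_gripper
2. low_battery: (M_WAIT) → mode=M_FOLLOW action=close_gripper
3. grasp_fail: (M_FOLLOW) → mode=M_WAIT action=close_gripper
4. bump: (M_WAIT) → mode=M_PICK action=led_on
5. obstacle: (M_PICK) → mode=M_WAIT action=close_gripper
6. grasp_fail: (M_WAIT) → mode=M_FOLLOW action=led_on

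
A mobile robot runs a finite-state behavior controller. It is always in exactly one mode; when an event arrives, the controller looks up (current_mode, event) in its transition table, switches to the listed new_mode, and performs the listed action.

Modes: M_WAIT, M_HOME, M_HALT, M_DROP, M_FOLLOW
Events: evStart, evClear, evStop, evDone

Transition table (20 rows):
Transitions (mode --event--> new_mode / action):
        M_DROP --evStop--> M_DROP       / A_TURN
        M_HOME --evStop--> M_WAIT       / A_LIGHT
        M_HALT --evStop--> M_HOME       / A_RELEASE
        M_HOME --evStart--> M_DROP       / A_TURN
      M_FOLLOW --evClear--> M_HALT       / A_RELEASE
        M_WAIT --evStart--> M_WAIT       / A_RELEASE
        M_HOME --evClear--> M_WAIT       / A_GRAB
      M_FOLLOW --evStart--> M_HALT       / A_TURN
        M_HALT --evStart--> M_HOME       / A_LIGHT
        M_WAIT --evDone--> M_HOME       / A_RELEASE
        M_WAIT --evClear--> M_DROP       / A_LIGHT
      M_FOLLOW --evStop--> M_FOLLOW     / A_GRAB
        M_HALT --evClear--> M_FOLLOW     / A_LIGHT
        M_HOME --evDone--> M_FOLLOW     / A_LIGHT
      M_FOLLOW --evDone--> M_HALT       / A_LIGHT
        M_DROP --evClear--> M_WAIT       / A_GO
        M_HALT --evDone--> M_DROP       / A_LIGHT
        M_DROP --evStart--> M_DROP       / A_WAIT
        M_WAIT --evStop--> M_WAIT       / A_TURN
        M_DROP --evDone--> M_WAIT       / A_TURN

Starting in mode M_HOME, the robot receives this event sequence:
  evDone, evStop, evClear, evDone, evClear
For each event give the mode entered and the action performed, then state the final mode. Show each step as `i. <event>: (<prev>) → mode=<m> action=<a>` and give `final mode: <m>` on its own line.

1. evDone: (M_HOME) → mode=M_FOLLOW action=A_LIGHT
2. evStop: (M_FOLLOW) → mode=M_FOLLOW action=A_GRAB
3. evClear: (M_FOLLOW) → mode=M_HALT action=A_RELEASE
4. evDone: (M_HALT) → mode=M_DROP action=A_LIGHT
5. evClear: (M_DROP) → mode=M_WAIT action=A_GO

final mode: M_WAIT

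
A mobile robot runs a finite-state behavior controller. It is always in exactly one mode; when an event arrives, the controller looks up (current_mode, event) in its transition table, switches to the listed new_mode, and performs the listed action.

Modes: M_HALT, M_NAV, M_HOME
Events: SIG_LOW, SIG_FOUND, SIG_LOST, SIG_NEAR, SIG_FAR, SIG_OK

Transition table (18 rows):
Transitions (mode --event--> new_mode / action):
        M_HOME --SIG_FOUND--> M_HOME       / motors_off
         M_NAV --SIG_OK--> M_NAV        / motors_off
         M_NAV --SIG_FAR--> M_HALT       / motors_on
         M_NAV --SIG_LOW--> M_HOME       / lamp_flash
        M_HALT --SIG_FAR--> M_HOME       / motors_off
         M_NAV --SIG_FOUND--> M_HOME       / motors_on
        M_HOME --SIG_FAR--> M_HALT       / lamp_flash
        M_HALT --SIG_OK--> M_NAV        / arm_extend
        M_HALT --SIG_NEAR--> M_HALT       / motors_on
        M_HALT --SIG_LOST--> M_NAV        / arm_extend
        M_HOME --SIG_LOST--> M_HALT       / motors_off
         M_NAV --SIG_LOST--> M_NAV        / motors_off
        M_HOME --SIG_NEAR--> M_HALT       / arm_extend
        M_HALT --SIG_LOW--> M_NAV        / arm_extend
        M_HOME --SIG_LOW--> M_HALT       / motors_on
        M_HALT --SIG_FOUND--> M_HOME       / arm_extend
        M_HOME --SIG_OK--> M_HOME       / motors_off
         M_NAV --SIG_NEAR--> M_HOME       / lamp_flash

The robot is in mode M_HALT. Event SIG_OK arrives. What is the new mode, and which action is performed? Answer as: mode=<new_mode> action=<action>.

current mode = M_HALT; filter table to that mode:
  (M_HALT, SIG_FAR) → (M_HOME, motors_off)
  (M_HALT, SIG_OK) → (M_NAV, arm_extend)  ← event matches
  (M_HALT, SIG_NEAR) → (M_HALT, motors_on)
  (M_HALT, SIG_LOST) → (M_NAV, arm_extend)
  (M_HALT, SIG_LOW) → (M_NAV, arm_extend)
  (M_HALT, SIG_FOUND) → (M_HOME, arm_extend)
event = SIG_OK selects (M_NAV, arm_extend)

mode=M_NAV action=arm_extend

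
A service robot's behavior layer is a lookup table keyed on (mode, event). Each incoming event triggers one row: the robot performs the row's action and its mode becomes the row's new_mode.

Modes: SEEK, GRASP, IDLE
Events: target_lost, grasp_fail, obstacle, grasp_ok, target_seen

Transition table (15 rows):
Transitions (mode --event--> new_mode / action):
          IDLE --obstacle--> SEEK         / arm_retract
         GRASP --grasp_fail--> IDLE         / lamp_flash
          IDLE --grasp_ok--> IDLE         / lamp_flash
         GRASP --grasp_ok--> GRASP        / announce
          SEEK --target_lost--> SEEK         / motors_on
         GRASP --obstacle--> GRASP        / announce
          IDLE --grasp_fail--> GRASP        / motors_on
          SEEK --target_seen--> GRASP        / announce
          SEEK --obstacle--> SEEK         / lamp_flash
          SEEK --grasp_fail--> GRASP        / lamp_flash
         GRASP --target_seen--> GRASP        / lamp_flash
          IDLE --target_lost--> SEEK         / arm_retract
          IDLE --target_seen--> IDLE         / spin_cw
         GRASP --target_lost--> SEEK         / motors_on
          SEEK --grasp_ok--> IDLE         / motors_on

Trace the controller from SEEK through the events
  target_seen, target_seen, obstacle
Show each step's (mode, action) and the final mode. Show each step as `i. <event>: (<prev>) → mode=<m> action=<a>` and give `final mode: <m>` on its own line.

1. target_seen: (SEEK) → mode=GRASP action=announce
2. target_seen: (GRASP) → mode=GRASP action=lamp_flash
3. obstacle: (GRASP) → mode=GRASP action=announce

final mode: GRASP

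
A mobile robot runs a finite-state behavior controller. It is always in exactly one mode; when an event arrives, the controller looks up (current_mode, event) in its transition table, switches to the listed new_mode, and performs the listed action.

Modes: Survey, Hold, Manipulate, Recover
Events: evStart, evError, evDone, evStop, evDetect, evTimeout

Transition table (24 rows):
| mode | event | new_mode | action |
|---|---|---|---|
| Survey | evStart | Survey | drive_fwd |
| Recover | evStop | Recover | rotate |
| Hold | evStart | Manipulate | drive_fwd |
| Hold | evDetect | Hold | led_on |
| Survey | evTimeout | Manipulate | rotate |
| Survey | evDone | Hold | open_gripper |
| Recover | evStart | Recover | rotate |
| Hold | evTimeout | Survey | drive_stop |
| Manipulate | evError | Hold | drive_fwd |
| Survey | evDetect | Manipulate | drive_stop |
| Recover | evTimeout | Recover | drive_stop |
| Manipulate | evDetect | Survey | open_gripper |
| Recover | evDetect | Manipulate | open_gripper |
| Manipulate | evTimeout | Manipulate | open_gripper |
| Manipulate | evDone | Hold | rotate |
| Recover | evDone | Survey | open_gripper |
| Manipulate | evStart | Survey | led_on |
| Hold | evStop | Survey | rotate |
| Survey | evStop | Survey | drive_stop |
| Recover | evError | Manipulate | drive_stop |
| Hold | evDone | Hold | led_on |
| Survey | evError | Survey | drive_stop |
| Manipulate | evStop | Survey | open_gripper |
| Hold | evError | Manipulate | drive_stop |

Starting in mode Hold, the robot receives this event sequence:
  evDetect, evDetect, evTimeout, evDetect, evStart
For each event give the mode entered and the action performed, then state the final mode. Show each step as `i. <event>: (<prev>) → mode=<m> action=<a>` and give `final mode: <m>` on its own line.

final mode: Survey

1. evDetect: (Hold) → mode=Hold action=led_on
2. evDetect: (Hold) → mode=Hold action=led_on
3. evTimeout: (Hold) → mode=Survey action=drive_stop
4. evDetect: (Survey) → mode=Manipulate action=drive_stop
5. evStart: (Manipulate) → mode=Survey action=led_on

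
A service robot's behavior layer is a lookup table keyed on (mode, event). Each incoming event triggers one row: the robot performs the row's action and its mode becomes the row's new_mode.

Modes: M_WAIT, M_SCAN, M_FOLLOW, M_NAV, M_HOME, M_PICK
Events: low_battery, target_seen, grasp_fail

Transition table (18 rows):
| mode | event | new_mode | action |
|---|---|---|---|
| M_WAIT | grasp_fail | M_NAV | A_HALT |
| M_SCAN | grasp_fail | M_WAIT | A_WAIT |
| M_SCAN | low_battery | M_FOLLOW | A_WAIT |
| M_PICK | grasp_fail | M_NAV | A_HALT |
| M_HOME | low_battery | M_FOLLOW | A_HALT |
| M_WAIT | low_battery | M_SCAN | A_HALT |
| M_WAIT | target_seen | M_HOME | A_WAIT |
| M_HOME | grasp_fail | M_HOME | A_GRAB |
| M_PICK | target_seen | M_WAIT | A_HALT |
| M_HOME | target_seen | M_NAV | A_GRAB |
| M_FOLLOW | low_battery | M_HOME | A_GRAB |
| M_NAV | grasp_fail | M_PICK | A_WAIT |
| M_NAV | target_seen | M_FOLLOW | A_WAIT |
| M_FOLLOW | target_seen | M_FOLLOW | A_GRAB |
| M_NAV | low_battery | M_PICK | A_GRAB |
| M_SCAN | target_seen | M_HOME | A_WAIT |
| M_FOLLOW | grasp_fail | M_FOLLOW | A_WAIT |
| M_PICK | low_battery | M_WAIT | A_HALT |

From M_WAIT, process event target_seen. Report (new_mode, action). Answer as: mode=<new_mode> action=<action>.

current mode = M_WAIT; filter table to that mode:
  (M_WAIT, grasp_fail) → (M_NAV, A_HALT)
  (M_WAIT, low_battery) → (M_SCAN, A_HALT)
  (M_WAIT, target_seen) → (M_HOME, A_WAIT)  ← event matches
event = target_seen selects (M_HOME, A_WAIT)

mode=M_HOME action=A_WAIT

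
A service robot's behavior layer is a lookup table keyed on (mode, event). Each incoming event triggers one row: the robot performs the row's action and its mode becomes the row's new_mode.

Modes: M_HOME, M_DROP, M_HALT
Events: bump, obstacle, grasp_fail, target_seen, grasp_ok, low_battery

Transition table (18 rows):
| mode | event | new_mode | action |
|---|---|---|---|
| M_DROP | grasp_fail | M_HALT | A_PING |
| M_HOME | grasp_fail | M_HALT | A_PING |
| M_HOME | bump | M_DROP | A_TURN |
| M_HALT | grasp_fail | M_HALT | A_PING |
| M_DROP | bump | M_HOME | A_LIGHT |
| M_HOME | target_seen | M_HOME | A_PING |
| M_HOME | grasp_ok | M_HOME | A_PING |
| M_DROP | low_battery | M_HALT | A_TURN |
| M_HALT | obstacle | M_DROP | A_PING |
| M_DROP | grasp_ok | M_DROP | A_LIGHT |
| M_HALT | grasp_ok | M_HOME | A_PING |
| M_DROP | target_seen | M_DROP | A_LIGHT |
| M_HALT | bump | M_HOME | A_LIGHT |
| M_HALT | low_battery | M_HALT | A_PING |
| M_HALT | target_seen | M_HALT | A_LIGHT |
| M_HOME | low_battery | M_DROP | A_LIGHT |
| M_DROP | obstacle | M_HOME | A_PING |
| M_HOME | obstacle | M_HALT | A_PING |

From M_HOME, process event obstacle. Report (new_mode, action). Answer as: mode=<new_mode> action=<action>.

current mode = M_HOME; filter table to that mode:
  (M_HOME, grasp_fail) → (M_HALT, A_PING)
  (M_HOME, bump) → (M_DROP, A_TURN)
  (M_HOME, target_seen) → (M_HOME, A_PING)
  (M_HOME, grasp_ok) → (M_HOME, A_PING)
  (M_HOME, low_battery) → (M_DROP, A_LIGHT)
  (M_HOME, obstacle) → (M_HALT, A_PING)  ← event matches
event = obstacle selects (M_HALT, A_PING)

mode=M_HALT action=A_PING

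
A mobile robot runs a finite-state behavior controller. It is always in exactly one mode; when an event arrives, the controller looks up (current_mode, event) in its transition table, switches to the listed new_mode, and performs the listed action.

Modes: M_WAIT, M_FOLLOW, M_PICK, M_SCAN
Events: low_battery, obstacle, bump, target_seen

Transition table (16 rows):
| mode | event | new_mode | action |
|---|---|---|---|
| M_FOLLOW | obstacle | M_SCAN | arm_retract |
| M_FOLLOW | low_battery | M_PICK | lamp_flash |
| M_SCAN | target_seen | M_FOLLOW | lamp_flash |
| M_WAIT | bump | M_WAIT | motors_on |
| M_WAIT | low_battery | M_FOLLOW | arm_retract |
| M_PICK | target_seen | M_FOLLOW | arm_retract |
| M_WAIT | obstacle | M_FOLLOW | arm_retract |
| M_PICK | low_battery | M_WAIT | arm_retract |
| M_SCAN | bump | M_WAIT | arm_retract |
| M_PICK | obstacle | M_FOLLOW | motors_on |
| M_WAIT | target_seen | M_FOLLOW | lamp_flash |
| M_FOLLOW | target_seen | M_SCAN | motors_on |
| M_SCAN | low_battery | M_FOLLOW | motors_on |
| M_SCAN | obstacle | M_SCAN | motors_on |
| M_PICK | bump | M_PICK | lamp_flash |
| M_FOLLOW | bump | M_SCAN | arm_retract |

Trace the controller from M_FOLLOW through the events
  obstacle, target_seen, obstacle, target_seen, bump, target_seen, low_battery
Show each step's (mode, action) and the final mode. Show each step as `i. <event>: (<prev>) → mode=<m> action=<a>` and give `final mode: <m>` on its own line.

1. obstacle: (M_FOLLOW) → mode=M_SCAN action=arm_retract
2. target_seen: (M_SCAN) → mode=M_FOLLOW action=lamp_flash
3. obstacle: (M_FOLLOW) → mode=M_SCAN action=arm_retract
4. target_seen: (M_SCAN) → mode=M_FOLLOW action=lamp_flash
5. bump: (M_FOLLOW) → mode=M_SCAN action=arm_retract
6. target_seen: (M_SCAN) → mode=M_FOLLOW action=lamp_flash
7. low_battery: (M_FOLLOW) → mode=M_PICK action=lamp_flash

final mode: M_PICK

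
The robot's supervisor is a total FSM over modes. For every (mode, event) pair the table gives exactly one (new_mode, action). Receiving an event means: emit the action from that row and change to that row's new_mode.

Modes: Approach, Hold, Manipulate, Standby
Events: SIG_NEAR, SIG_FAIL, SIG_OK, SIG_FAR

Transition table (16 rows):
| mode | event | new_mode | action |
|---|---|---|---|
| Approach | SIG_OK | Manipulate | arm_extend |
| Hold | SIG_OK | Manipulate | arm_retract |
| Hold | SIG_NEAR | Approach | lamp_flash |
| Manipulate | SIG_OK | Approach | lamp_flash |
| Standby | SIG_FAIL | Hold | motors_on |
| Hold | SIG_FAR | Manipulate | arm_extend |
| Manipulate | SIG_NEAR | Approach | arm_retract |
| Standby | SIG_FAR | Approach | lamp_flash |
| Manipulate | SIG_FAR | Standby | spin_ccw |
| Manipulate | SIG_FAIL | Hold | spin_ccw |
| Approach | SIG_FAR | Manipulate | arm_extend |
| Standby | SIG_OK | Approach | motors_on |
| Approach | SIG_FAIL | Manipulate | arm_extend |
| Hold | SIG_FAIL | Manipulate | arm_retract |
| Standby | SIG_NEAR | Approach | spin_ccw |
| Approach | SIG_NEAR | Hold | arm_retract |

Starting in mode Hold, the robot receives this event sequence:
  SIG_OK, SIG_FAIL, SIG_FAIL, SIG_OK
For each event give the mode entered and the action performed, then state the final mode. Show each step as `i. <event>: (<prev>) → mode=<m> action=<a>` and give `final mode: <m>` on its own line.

1. SIG_OK: (Hold) → mode=Manipulate action=arm_retract
2. SIG_FAIL: (Manipulate) → mode=Hold action=spin_ccw
3. SIG_FAIL: (Hold) → mode=Manipulate action=arm_retract
4. SIG_OK: (Manipulate) → mode=Approach action=lamp_flash

final mode: Approach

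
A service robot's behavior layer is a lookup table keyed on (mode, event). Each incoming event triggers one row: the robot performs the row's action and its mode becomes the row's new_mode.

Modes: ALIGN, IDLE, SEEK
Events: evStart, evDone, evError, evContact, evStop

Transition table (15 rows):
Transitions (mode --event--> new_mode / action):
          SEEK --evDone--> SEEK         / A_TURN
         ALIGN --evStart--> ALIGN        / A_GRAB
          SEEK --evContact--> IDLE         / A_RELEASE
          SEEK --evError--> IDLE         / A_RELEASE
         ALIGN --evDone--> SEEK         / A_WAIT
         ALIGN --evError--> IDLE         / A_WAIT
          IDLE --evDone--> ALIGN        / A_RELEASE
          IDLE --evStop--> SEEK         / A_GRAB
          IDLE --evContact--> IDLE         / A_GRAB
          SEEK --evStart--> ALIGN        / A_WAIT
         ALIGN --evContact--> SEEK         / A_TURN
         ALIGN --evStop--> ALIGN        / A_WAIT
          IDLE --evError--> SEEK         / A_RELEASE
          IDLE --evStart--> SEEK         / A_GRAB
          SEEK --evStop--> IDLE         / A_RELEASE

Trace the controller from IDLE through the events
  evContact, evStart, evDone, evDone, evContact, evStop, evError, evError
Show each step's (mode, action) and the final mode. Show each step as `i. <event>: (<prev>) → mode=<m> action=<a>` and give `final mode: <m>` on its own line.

1. evContact: (IDLE) → mode=IDLE action=A_GRAB
2. evStart: (IDLE) → mode=SEEK action=A_GRAB
3. evDone: (SEEK) → mode=SEEK action=A_TURN
4. evDone: (SEEK) → mode=SEEK action=A_TURN
5. evContact: (SEEK) → mode=IDLE action=A_RELEASE
6. evStop: (IDLE) → mode=SEEK action=A_GRAB
7. evError: (SEEK) → mode=IDLE action=A_RELEASE
8. evError: (IDLE) → mode=SEEK action=A_RELEASE

final mode: SEEK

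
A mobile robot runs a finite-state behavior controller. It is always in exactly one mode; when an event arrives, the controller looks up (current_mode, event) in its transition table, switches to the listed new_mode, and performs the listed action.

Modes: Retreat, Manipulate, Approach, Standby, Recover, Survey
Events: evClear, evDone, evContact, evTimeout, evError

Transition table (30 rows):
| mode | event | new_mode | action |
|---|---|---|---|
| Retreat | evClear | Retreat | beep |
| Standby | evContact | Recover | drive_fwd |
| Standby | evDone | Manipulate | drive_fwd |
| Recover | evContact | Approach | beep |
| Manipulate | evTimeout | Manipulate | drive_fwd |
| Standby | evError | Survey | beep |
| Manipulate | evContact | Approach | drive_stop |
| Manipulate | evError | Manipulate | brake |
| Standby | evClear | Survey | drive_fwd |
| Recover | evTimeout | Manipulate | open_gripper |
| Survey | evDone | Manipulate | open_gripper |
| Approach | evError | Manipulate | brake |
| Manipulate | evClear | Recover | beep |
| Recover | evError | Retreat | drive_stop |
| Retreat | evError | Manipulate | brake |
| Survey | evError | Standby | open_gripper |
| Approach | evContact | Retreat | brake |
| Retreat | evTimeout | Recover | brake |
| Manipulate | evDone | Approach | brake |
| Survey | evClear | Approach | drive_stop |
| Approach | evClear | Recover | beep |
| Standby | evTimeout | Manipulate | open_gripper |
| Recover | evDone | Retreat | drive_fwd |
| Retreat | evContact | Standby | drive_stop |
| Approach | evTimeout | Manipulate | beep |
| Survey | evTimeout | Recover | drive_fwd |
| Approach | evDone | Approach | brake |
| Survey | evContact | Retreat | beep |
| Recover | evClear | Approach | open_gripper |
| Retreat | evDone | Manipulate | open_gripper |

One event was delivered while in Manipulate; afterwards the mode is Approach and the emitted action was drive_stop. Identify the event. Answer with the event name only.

evContact

try evClear: (Manipulate, evClear) → (Recover, beep)
try evDone: (Manipulate, evDone) → (Approach, brake)
try evContact: (Manipulate, evContact) → (Approach, drive_stop)  ← matches
try evTimeout: (Manipulate, evTimeout) → (Manipulate, drive_fwd)
try evError: (Manipulate, evError) → (Manipulate, brake)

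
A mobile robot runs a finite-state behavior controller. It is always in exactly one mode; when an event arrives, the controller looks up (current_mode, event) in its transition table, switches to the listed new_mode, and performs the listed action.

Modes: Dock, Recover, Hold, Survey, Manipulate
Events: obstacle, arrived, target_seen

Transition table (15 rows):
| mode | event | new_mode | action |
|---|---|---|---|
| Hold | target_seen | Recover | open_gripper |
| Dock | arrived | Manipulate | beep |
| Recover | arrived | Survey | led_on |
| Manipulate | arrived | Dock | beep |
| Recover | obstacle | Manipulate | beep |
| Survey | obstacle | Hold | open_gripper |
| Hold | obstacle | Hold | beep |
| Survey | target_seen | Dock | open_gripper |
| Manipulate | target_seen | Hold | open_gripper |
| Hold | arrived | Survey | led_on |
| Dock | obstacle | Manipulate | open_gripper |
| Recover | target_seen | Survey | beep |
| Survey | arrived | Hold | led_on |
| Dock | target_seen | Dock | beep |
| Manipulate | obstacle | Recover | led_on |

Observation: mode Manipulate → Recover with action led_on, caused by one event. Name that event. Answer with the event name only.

try obstacle: (Manipulate, obstacle) → (Recover, led_on)  ← matches
try arrived: (Manipulate, arrived) → (Dock, beep)
try target_seen: (Manipulate, target_seen) → (Hold, open_gripper)

obstacle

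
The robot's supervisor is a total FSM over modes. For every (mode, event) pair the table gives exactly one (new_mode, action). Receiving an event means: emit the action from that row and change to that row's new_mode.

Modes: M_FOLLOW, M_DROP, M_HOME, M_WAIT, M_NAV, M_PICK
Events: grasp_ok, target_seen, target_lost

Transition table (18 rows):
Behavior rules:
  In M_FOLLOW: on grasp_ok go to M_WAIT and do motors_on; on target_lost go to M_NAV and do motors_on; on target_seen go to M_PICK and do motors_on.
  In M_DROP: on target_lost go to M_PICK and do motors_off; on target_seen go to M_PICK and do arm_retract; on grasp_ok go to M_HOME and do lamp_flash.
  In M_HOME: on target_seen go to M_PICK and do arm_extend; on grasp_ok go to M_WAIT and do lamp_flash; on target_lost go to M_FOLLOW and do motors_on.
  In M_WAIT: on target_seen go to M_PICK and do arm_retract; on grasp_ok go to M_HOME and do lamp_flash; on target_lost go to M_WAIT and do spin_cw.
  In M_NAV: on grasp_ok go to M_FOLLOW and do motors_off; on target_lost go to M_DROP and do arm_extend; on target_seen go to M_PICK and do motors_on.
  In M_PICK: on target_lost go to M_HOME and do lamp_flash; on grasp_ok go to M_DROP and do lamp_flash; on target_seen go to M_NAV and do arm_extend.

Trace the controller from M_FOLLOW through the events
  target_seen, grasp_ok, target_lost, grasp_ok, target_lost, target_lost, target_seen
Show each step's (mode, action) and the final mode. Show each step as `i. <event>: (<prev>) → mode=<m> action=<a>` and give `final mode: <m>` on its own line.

1. target_seen: (M_FOLLOW) → mode=M_PICK action=motors_on
2. grasp_ok: (M_PICK) → mode=M_DROP action=lamp_flash
3. target_lost: (M_DROP) → mode=M_PICK action=motors_off
4. grasp_ok: (M_PICK) → mode=M_DROP action=lamp_flash
5. target_lost: (M_DROP) → mode=M_PICK action=motors_off
6. target_lost: (M_PICK) → mode=M_HOME action=lamp_flash
7. target_seen: (M_HOME) → mode=M_PICK action=arm_extend

final mode: M_PICK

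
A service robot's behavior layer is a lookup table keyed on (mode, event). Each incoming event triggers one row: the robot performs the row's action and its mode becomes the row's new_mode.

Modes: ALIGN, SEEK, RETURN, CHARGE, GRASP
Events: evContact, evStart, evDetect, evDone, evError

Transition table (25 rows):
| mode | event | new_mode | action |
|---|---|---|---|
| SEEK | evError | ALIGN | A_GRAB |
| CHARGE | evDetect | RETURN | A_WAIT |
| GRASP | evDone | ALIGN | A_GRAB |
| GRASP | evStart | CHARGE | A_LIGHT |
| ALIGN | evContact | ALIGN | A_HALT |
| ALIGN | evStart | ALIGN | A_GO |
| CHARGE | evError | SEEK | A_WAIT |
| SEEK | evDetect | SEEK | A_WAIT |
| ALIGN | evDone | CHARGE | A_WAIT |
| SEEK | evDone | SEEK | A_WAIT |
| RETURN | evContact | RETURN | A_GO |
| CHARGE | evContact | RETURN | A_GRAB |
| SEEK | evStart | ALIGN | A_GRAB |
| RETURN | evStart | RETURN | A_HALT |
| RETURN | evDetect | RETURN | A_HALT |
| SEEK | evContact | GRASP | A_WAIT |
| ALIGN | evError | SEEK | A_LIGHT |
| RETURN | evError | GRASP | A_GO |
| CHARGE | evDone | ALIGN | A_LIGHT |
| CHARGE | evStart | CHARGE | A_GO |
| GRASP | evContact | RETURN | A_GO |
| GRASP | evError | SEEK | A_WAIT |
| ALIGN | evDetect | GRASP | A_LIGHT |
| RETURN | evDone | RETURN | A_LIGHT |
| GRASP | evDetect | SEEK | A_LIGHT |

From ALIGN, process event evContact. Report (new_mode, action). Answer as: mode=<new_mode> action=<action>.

current mode = ALIGN; filter table to that mode:
  (ALIGN, evContact) → (ALIGN, A_HALT)  ← event matches
  (ALIGN, evStart) → (ALIGN, A_GO)
  (ALIGN, evDone) → (CHARGE, A_WAIT)
  (ALIGN, evError) → (SEEK, A_LIGHT)
  (ALIGN, evDetect) → (GRASP, A_LIGHT)
event = evContact selects (ALIGN, A_HALT)

mode=ALIGN action=A_HALT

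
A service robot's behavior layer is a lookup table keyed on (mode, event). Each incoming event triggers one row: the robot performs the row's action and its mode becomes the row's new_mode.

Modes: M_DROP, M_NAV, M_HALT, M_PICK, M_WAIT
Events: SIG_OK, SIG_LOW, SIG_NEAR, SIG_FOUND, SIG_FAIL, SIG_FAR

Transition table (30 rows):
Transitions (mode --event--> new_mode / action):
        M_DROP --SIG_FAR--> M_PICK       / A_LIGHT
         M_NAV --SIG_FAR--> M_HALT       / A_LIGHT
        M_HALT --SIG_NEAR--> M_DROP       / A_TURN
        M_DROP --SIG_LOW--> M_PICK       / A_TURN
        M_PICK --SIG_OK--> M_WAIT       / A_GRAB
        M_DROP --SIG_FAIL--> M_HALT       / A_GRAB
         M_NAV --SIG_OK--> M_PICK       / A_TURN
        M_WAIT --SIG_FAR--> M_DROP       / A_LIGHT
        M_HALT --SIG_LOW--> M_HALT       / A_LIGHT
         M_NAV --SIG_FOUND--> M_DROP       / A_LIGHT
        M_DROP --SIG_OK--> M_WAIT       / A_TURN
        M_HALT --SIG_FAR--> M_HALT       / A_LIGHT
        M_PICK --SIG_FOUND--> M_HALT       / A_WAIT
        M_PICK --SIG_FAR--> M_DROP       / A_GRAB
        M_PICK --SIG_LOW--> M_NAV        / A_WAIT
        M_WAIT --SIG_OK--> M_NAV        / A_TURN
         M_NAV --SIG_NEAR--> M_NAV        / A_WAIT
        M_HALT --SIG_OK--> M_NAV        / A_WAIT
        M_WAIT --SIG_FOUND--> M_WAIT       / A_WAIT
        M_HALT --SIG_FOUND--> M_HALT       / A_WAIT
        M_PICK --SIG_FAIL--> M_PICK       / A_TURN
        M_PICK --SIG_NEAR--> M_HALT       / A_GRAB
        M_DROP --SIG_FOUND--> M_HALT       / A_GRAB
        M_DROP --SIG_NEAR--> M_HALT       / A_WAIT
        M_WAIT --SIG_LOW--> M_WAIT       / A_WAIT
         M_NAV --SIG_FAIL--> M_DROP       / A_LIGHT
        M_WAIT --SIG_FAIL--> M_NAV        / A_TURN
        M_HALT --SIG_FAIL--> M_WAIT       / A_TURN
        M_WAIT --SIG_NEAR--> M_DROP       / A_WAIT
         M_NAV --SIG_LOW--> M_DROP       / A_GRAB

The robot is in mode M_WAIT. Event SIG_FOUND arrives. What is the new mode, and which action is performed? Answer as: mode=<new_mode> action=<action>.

mode=M_WAIT action=A_WAIT

current mode = M_WAIT; filter table to that mode:
  (M_WAIT, SIG_FAR) → (M_DROP, A_LIGHT)
  (M_WAIT, SIG_OK) → (M_NAV, A_TURN)
  (M_WAIT, SIG_FOUND) → (M_WAIT, A_WAIT)  ← event matches
  (M_WAIT, SIG_LOW) → (M_WAIT, A_WAIT)
  (M_WAIT, SIG_FAIL) → (M_NAV, A_TURN)
  (M_WAIT, SIG_NEAR) → (M_DROP, A_WAIT)
event = SIG_FOUND selects (M_WAIT, A_WAIT)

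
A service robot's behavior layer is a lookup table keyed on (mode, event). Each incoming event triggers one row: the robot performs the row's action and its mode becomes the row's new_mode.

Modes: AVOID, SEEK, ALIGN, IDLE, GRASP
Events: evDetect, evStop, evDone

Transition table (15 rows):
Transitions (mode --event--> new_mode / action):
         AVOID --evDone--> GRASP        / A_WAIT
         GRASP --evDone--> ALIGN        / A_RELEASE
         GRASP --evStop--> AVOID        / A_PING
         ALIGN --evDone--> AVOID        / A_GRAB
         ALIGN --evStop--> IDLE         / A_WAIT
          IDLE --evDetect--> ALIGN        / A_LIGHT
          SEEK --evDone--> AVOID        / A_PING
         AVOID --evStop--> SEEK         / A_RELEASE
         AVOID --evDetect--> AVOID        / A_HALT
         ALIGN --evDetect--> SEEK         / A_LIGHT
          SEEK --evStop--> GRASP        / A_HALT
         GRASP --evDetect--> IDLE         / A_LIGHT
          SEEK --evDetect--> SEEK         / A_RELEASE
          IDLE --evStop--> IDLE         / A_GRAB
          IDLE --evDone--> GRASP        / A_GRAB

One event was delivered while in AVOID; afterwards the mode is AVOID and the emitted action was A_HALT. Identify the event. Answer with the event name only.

try evDetect: (AVOID, evDetect) → (AVOID, A_HALT)  ← matches
try evStop: (AVOID, evStop) → (SEEK, A_RELEASE)
try evDone: (AVOID, evDone) → (GRASP, A_WAIT)

evDetect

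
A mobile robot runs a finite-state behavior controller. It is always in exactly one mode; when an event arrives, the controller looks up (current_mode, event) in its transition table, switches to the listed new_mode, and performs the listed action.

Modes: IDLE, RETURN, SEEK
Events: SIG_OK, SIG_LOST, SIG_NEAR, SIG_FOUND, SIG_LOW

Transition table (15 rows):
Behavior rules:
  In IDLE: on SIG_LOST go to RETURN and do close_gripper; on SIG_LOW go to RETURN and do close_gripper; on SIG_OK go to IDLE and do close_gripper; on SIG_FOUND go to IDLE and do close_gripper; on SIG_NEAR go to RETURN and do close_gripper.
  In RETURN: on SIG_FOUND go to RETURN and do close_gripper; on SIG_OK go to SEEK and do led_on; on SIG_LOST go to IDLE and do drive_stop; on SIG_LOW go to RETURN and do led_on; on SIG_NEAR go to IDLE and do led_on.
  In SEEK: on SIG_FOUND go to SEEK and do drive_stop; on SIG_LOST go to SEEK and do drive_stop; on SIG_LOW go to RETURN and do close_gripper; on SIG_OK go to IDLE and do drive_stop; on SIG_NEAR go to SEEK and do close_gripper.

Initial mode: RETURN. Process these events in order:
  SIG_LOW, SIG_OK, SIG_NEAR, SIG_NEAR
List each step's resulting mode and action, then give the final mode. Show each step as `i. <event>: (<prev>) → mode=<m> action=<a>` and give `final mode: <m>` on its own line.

final mode: SEEK

1. SIG_LOW: (RETURN) → mode=RETURN action=led_on
2. SIG_OK: (RETURN) → mode=SEEK action=led_on
3. SIG_NEAR: (SEEK) → mode=SEEK action=close_gripper
4. SIG_NEAR: (SEEK) → mode=SEEK action=close_gripper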